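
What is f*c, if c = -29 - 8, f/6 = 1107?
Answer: -245754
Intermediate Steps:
f = 6642 (f = 6*1107 = 6642)
c = -37
f*c = 6642*(-37) = -245754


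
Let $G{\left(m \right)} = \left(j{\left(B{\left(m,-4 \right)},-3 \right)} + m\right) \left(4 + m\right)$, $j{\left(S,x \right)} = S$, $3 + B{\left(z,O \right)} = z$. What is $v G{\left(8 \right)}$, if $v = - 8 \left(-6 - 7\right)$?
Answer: $16224$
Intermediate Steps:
$B{\left(z,O \right)} = -3 + z$
$v = 104$ ($v = \left(-8\right) \left(-13\right) = 104$)
$G{\left(m \right)} = \left(-3 + 2 m\right) \left(4 + m\right)$ ($G{\left(m \right)} = \left(\left(-3 + m\right) + m\right) \left(4 + m\right) = \left(-3 + 2 m\right) \left(4 + m\right)$)
$v G{\left(8 \right)} = 104 \left(-12 + 2 \cdot 8^{2} + 5 \cdot 8\right) = 104 \left(-12 + 2 \cdot 64 + 40\right) = 104 \left(-12 + 128 + 40\right) = 104 \cdot 156 = 16224$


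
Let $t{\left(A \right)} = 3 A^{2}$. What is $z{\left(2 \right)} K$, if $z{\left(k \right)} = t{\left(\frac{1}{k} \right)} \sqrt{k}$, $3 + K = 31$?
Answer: $21 \sqrt{2} \approx 29.698$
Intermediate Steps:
$K = 28$ ($K = -3 + 31 = 28$)
$z{\left(k \right)} = \frac{3}{k^{\frac{3}{2}}}$ ($z{\left(k \right)} = 3 \left(\frac{1}{k}\right)^{2} \sqrt{k} = \frac{3}{k^{2}} \sqrt{k} = \frac{3}{k^{\frac{3}{2}}}$)
$z{\left(2 \right)} K = \frac{3}{2 \sqrt{2}} \cdot 28 = 3 \frac{\sqrt{2}}{4} \cdot 28 = \frac{3 \sqrt{2}}{4} \cdot 28 = 21 \sqrt{2}$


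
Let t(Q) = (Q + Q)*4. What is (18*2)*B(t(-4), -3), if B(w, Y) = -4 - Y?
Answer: -36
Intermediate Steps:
t(Q) = 8*Q (t(Q) = (2*Q)*4 = 8*Q)
(18*2)*B(t(-4), -3) = (18*2)*(-4 - 1*(-3)) = 36*(-4 + 3) = 36*(-1) = -36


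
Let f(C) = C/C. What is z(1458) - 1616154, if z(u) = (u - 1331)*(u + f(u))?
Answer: -1430861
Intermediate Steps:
f(C) = 1
z(u) = (1 + u)*(-1331 + u) (z(u) = (u - 1331)*(u + 1) = (-1331 + u)*(1 + u) = (1 + u)*(-1331 + u))
z(1458) - 1616154 = (-1331 + 1458² - 1330*1458) - 1616154 = (-1331 + 2125764 - 1939140) - 1616154 = 185293 - 1616154 = -1430861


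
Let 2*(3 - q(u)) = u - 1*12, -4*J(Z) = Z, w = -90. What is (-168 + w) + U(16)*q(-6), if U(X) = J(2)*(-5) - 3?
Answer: -264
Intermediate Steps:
J(Z) = -Z/4
q(u) = 9 - u/2 (q(u) = 3 - (u - 1*12)/2 = 3 - (u - 12)/2 = 3 - (-12 + u)/2 = 3 + (6 - u/2) = 9 - u/2)
U(X) = -½ (U(X) = -¼*2*(-5) - 3 = -½*(-5) - 3 = 5/2 - 3 = -½)
(-168 + w) + U(16)*q(-6) = (-168 - 90) - (9 - ½*(-6))/2 = -258 - (9 + 3)/2 = -258 - ½*12 = -258 - 6 = -264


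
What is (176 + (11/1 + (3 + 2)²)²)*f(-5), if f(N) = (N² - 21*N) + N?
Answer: 184000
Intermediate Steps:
f(N) = N² - 20*N
(176 + (11/1 + (3 + 2)²)²)*f(-5) = (176 + (11/1 + (3 + 2)²)²)*(-5*(-20 - 5)) = (176 + (11*1 + 5²)²)*(-5*(-25)) = (176 + (11 + 25)²)*125 = (176 + 36²)*125 = (176 + 1296)*125 = 1472*125 = 184000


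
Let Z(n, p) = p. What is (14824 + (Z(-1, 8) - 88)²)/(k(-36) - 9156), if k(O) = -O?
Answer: -2653/1140 ≈ -2.3272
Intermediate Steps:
(14824 + (Z(-1, 8) - 88)²)/(k(-36) - 9156) = (14824 + (8 - 88)²)/(-1*(-36) - 9156) = (14824 + (-80)²)/(36 - 9156) = (14824 + 6400)/(-9120) = 21224*(-1/9120) = -2653/1140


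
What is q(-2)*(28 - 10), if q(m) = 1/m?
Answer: -9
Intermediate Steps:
q(-2)*(28 - 10) = (28 - 10)/(-2) = -1/2*18 = -9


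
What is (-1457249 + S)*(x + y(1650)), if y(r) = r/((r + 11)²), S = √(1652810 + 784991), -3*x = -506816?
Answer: -185238247767310274/752433 + 127115028226*√2437801/752433 ≈ -2.4592e+11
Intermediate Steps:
x = 506816/3 (x = -⅓*(-506816) = 506816/3 ≈ 1.6894e+5)
S = √2437801 ≈ 1561.3
y(r) = r/(11 + r)² (y(r) = r/((11 + r)²) = r/(11 + r)²)
(-1457249 + S)*(x + y(1650)) = (-1457249 + √2437801)*(506816/3 + 1650/(11 + 1650)²) = (-1457249 + √2437801)*(506816/3 + 1650/1661²) = (-1457249 + √2437801)*(506816/3 + 1650*(1/2758921)) = (-1457249 + √2437801)*(506816/3 + 150/250811) = (-1457249 + √2437801)*(127115028226/752433) = -185238247767310274/752433 + 127115028226*√2437801/752433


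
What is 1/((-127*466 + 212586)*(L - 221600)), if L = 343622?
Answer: 1/18718662888 ≈ 5.3423e-11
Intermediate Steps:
1/((-127*466 + 212586)*(L - 221600)) = 1/((-127*466 + 212586)*(343622 - 221600)) = 1/((-59182 + 212586)*122022) = 1/(153404*122022) = 1/18718662888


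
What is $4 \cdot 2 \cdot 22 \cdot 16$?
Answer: $2816$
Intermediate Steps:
$4 \cdot 2 \cdot 22 \cdot 16 = 8 \cdot 22 \cdot 16 = 176 \cdot 16 = 2816$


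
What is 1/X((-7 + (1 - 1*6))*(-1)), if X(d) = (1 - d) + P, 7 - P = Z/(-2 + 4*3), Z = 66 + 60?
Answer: -5/83 ≈ -0.060241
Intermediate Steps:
Z = 126
P = -28/5 (P = 7 - 126/(-2 + 4*3) = 7 - 126/(-2 + 12) = 7 - 126/10 = 7 - 1*63/5 = 7 - 63/5 = -28/5 ≈ -5.6000)
X(d) = -23/5 - d (X(d) = (1 - d) - 28/5 = -23/5 - d)
1/X((-7 + (1 - 1*6))*(-1)) = 1/(-23/5 - (-7 + (1 - 1*6))*(-1)) = 1/(-23/5 - (-7 + (1 - 6))*(-1)) = 1/(-23/5 - (-7 - 5)*(-1)) = 1/(-23/5 - (-12)*(-1)) = 1/(-23/5 - 1*12) = 1/(-23/5 - 12) = 1/(-83/5) = -5/83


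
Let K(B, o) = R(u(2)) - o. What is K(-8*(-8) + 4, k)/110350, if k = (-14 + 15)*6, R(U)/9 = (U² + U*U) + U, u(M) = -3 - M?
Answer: 399/110350 ≈ 0.0036158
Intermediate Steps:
R(U) = 9*U + 18*U² (R(U) = 9*((U² + U*U) + U) = 9*((U² + U²) + U) = 9*(2*U² + U) = 9*(U + 2*U²) = 9*U + 18*U²)
k = 6 (k = 1*6 = 6)
K(B, o) = 405 - o (K(B, o) = 9*(-3 - 1*2)*(1 + 2*(-3 - 1*2)) - o = 9*(-3 - 2)*(1 + 2*(-3 - 2)) - o = 9*(-5)*(1 + 2*(-5)) - o = 9*(-5)*(1 - 10) - o = 9*(-5)*(-9) - o = 405 - o)
K(-8*(-8) + 4, k)/110350 = (405 - 1*6)/110350 = (405 - 6)*(1/110350) = 399*(1/110350) = 399/110350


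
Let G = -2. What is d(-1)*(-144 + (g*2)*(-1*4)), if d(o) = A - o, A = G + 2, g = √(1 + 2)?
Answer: -144 - 8*√3 ≈ -157.86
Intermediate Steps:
g = √3 ≈ 1.7320
A = 0 (A = -2 + 2 = 0)
d(o) = -o (d(o) = 0 - o = -o)
d(-1)*(-144 + (g*2)*(-1*4)) = (-1*(-1))*(-144 + (√3*2)*(-1*4)) = 1*(-144 + (2*√3)*(-4)) = 1*(-144 - 8*√3) = -144 - 8*√3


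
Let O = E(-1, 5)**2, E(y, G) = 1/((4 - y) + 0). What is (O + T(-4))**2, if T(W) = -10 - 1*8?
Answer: 201601/625 ≈ 322.56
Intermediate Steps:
E(y, G) = 1/(4 - y)
T(W) = -18 (T(W) = -10 - 8 = -18)
O = 1/25 (O = (-1/(-4 - 1))**2 = (-1/(-5))**2 = (-1*(-1/5))**2 = (1/5)**2 = 1/25 ≈ 0.040000)
(O + T(-4))**2 = (1/25 - 18)**2 = (-449/25)**2 = 201601/625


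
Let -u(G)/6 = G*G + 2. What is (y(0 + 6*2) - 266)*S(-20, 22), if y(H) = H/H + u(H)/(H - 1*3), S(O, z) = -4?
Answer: 4348/3 ≈ 1449.3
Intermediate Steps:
u(G) = -12 - 6*G² (u(G) = -6*(G*G + 2) = -6*(G² + 2) = -6*(2 + G²) = -12 - 6*G²)
y(H) = 1 + (-12 - 6*H²)/(-3 + H) (y(H) = H/H + (-12 - 6*H²)/(H - 1*3) = 1 + (-12 - 6*H²)/(H - 3) = 1 + (-12 - 6*H²)/(-3 + H))
(y(0 + 6*2) - 266)*S(-20, 22) = ((-15 + (0 + 6*2) - 6*(0 + 6*2)²)/(-3 + (0 + 6*2)) - 266)*(-4) = ((-15 + (0 + 12) - 6*(0 + 12)²)/(-3 + (0 + 12)) - 266)*(-4) = ((-15 + 12 - 6*12²)/(-3 + 12) - 266)*(-4) = ((-15 + 12 - 6*144)/9 - 266)*(-4) = ((-15 + 12 - 864)/9 - 266)*(-4) = ((⅑)*(-867) - 266)*(-4) = (-289/3 - 266)*(-4) = -1087/3*(-4) = 4348/3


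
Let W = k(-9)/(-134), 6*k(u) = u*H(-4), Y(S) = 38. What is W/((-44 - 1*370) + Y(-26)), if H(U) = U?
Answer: 3/25192 ≈ 0.00011909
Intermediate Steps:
k(u) = -2*u/3 (k(u) = (u*(-4))/6 = (-4*u)/6 = -2*u/3)
W = -3/67 (W = -2/3*(-9)/(-134) = 6*(-1/134) = -3/67 ≈ -0.044776)
W/((-44 - 1*370) + Y(-26)) = -3/(67*((-44 - 1*370) + 38)) = -3/(67*((-44 - 370) + 38)) = -3/(67*(-414 + 38)) = -3/67/(-376) = -3/67*(-1/376) = 3/25192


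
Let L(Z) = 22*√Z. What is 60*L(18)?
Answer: 3960*√2 ≈ 5600.3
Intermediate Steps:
60*L(18) = 60*(22*√18) = 60*(22*(3*√2)) = 60*(66*√2) = 3960*√2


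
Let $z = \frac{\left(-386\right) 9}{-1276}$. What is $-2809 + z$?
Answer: $- \frac{1790405}{638} \approx -2806.3$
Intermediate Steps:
$z = \frac{1737}{638}$ ($z = \left(-3474\right) \left(- \frac{1}{1276}\right) = \frac{1737}{638} \approx 2.7226$)
$-2809 + z = -2809 + \frac{1737}{638} = - \frac{1790405}{638}$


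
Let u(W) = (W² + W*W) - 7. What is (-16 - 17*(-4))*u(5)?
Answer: 2236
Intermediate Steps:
u(W) = -7 + 2*W² (u(W) = (W² + W²) - 7 = 2*W² - 7 = -7 + 2*W²)
(-16 - 17*(-4))*u(5) = (-16 - 17*(-4))*(-7 + 2*5²) = (-16 + 68)*(-7 + 2*25) = 52*(-7 + 50) = 52*43 = 2236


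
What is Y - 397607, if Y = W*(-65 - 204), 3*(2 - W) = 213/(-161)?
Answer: -64120444/161 ≈ -3.9826e+5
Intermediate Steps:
W = 393/161 (W = 2 - 71/(-161) = 2 - 71*(-1)/161 = 2 - ⅓*(-213/161) = 2 + 71/161 = 393/161 ≈ 2.4410)
Y = -105717/161 (Y = 393*(-65 - 204)/161 = (393/161)*(-269) = -105717/161 ≈ -656.63)
Y - 397607 = -105717/161 - 397607 = -64120444/161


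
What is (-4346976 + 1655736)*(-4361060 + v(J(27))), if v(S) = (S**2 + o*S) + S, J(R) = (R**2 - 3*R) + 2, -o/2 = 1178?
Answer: 14719225844400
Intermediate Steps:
o = -2356 (o = -2*1178 = -2356)
J(R) = 2 + R**2 - 3*R
v(S) = S**2 - 2355*S (v(S) = (S**2 - 2356*S) + S = S**2 - 2355*S)
(-4346976 + 1655736)*(-4361060 + v(J(27))) = (-4346976 + 1655736)*(-4361060 + (2 + 27**2 - 3*27)*(-2355 + (2 + 27**2 - 3*27))) = -2691240*(-4361060 + (2 + 729 - 81)*(-2355 + (2 + 729 - 81))) = -2691240*(-4361060 + 650*(-2355 + 650)) = -2691240*(-4361060 + 650*(-1705)) = -2691240*(-4361060 - 1108250) = -2691240*(-5469310) = 14719225844400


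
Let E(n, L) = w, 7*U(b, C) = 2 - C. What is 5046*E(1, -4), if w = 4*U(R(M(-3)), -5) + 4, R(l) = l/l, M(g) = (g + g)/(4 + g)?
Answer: 40368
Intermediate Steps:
M(g) = 2*g/(4 + g) (M(g) = (2*g)/(4 + g) = 2*g/(4 + g))
R(l) = 1
U(b, C) = 2/7 - C/7 (U(b, C) = (2 - C)/7 = 2/7 - C/7)
w = 8 (w = 4*(2/7 - 1/7*(-5)) + 4 = 4*(2/7 + 5/7) + 4 = 4*1 + 4 = 4 + 4 = 8)
E(n, L) = 8
5046*E(1, -4) = 5046*8 = 40368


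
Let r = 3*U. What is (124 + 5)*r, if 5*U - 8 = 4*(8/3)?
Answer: 7224/5 ≈ 1444.8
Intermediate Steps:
U = 56/15 (U = 8/5 + (4*(8/3))/5 = 8/5 + (1/5)*(32/3) = 8/5 + 32/15 = 56/15 ≈ 3.7333)
r = 56/5 (r = 3*(56/15) = 56/5 ≈ 11.200)
(124 + 5)*r = (124 + 5)*(56/5) = 129*(56/5) = 7224/5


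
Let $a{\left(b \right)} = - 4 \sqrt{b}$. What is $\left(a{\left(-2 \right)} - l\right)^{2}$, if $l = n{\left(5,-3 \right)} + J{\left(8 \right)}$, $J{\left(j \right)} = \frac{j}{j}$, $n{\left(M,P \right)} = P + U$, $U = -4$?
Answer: $4 - 48 i \sqrt{2} \approx 4.0 - 67.882 i$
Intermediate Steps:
$n{\left(M,P \right)} = -4 + P$ ($n{\left(M,P \right)} = P - 4 = -4 + P$)
$J{\left(j \right)} = 1$
$l = -6$ ($l = \left(-4 - 3\right) + 1 = -7 + 1 = -6$)
$\left(a{\left(-2 \right)} - l\right)^{2} = \left(- 4 \sqrt{-2} - -6\right)^{2} = \left(- 4 i \sqrt{2} + 6\right)^{2} = \left(6 - 4 i \sqrt{2}\right)^{2}$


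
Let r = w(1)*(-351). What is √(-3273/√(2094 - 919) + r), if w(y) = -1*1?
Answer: √(19383975 - 769155*√47)/235 ≈ 15.985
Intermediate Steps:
w(y) = -1
r = 351 (r = -1*(-351) = 351)
√(-3273/√(2094 - 919) + r) = √(-3273/√(2094 - 919) + 351) = √(-3273*√47/235 + 351) = √(351 - 3273*√47/235)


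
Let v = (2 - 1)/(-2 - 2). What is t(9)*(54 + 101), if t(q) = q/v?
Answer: -5580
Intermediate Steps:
v = -¼ (v = 1/(-4) = 1*(-¼) = -¼ ≈ -0.25000)
t(q) = -4*q (t(q) = q/(-¼) = q*(-4) = -4*q)
t(9)*(54 + 101) = (-4*9)*(54 + 101) = -36*155 = -5580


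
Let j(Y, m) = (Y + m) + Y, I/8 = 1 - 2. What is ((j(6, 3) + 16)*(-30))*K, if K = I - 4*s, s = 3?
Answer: 18600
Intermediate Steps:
I = -8 (I = 8*(1 - 2) = 8*(-1) = -8)
K = -20 (K = -8 - 4*3 = -8 - 12 = -20)
j(Y, m) = m + 2*Y
((j(6, 3) + 16)*(-30))*K = (((3 + 2*6) + 16)*(-30))*(-20) = (((3 + 12) + 16)*(-30))*(-20) = ((15 + 16)*(-30))*(-20) = (31*(-30))*(-20) = -930*(-20) = 18600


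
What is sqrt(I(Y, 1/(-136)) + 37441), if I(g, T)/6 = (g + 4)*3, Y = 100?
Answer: sqrt(39313) ≈ 198.28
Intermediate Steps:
I(g, T) = 72 + 18*g (I(g, T) = 6*((g + 4)*3) = 6*((4 + g)*3) = 6*(12 + 3*g) = 72 + 18*g)
sqrt(I(Y, 1/(-136)) + 37441) = sqrt((72 + 18*100) + 37441) = sqrt((72 + 1800) + 37441) = sqrt(1872 + 37441) = sqrt(39313)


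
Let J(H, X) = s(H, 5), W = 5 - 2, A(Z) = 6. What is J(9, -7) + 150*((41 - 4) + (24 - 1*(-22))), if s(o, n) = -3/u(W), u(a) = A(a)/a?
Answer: 24897/2 ≈ 12449.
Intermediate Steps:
W = 3
u(a) = 6/a
s(o, n) = -3/2 (s(o, n) = -3/(6/3) = -3/(6*(⅓)) = -3/2)
J(H, X) = -3/2
J(9, -7) + 150*((41 - 4) + (24 - 1*(-22))) = -3/2 + 150*((41 - 4) + (24 - 1*(-22))) = -3/2 + 150*(37 + (24 + 22)) = -3/2 + 150*(37 + 46) = -3/2 + 150*83 = -3/2 + 12450 = 24897/2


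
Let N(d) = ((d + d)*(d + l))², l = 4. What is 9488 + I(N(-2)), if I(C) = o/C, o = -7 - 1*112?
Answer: 607113/64 ≈ 9486.1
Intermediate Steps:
N(d) = 4*d²*(4 + d)² (N(d) = ((d + d)*(d + 4))² = ((2*d)*(4 + d))² = (2*d*(4 + d))² = 4*d²*(4 + d)²)
o = -119 (o = -7 - 112 = -119)
I(C) = -119/C
9488 + I(N(-2)) = 9488 - 119*1/(16*(4 - 2)²) = 9488 - 119/(4*4*2²) = 9488 - 119/(4*4*4) = 9488 - 119/64 = 607113/64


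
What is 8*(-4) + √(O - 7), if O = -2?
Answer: -32 + 3*I ≈ -32.0 + 3.0*I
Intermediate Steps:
8*(-4) + √(O - 7) = 8*(-4) + √(-2 - 7) = -32 + √(-9) = -32 + 3*I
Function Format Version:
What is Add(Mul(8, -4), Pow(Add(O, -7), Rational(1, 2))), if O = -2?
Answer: Add(-32, Mul(3, I)) ≈ Add(-32.000, Mul(3.0000, I))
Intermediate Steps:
Add(Mul(8, -4), Pow(Add(O, -7), Rational(1, 2))) = Add(Mul(8, -4), Pow(Add(-2, -7), Rational(1, 2))) = Add(-32, Pow(-9, Rational(1, 2))) = Add(-32, Mul(3, I))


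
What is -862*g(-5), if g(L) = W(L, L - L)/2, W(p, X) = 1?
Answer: -431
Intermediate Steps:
g(L) = ½ (g(L) = 1/2 = 1*(½) = ½)
-862*g(-5) = -862*½ = -431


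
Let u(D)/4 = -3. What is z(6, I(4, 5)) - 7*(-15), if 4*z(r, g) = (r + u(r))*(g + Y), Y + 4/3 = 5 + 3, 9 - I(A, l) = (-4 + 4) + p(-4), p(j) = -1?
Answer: 80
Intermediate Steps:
u(D) = -12 (u(D) = 4*(-3) = -12)
I(A, l) = 10 (I(A, l) = 9 - ((-4 + 4) - 1) = 9 - (0 - 1) = 9 - 1*(-1) = 9 + 1 = 10)
Y = 20/3 (Y = -4/3 + (5 + 3) = -4/3 + 8 = 20/3 ≈ 6.6667)
z(r, g) = (-12 + r)*(20/3 + g)/4 (z(r, g) = ((r - 12)*(g + 20/3))/4 = ((-12 + r)*(20/3 + g))/4 = (-12 + r)*(20/3 + g)/4)
z(6, I(4, 5)) - 7*(-15) = (-20 - 3*10 + (5/3)*6 + (1/4)*10*6) - 7*(-15) = (-20 - 30 + 10 + 15) + 105 = -25 + 105 = 80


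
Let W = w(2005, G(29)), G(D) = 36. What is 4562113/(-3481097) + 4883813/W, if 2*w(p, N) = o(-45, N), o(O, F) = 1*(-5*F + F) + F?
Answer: -17001273136963/187979238 ≈ -90442.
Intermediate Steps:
o(O, F) = -3*F (o(O, F) = 1*(-4*F) + F = -4*F + F = -3*F)
w(p, N) = -3*N/2 (w(p, N) = (-3*N)/2 = -3*N/2)
W = -54 (W = -3/2*36 = -54)
4562113/(-3481097) + 4883813/W = 4562113/(-3481097) + 4883813/(-54) = 4562113*(-1/3481097) + 4883813*(-1/54) = -4562113/3481097 - 4883813/54 = -17001273136963/187979238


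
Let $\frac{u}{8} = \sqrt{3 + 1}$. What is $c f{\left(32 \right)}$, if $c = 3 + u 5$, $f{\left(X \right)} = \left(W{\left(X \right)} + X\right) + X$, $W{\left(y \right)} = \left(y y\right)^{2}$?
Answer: $87037120$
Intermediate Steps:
$W{\left(y \right)} = y^{4}$ ($W{\left(y \right)} = \left(y^{2}\right)^{2} = y^{4}$)
$f{\left(X \right)} = X^{4} + 2 X$ ($f{\left(X \right)} = \left(X^{4} + X\right) + X = \left(X + X^{4}\right) + X = X^{4} + 2 X$)
$u = 16$ ($u = 8 \sqrt{3 + 1} = 8 \sqrt{4} = 8 \cdot 2 = 16$)
$c = 83$ ($c = 3 + 16 \cdot 5 = 3 + 80 = 83$)
$c f{\left(32 \right)} = 83 \cdot 32 \left(2 + 32^{3}\right) = 83 \cdot 32 \left(2 + 32768\right) = 83 \cdot 32 \cdot 32770 = 83 \cdot 1048640 = 87037120$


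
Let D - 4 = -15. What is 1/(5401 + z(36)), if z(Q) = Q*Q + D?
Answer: 1/6686 ≈ 0.00014957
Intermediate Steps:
D = -11 (D = 4 - 15 = -11)
z(Q) = -11 + Q² (z(Q) = Q*Q - 11 = Q² - 11 = -11 + Q²)
1/(5401 + z(36)) = 1/(5401 + (-11 + 36²)) = 1/(5401 + (-11 + 1296)) = 1/(5401 + 1285) = 1/6686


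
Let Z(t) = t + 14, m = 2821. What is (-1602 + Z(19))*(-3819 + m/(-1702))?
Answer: 10202828871/1702 ≈ 5.9946e+6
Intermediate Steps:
Z(t) = 14 + t
(-1602 + Z(19))*(-3819 + m/(-1702)) = (-1602 + (14 + 19))*(-3819 + 2821/(-1702)) = (-1602 + 33)*(-3819 + 2821*(-1/1702)) = -1569*(-3819 - 2821/1702) = -1569*(-6502759/1702) = 10202828871/1702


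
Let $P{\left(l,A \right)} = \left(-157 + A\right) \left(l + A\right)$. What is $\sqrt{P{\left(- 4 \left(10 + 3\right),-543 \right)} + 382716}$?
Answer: $4 \sqrt{49951} \approx 893.99$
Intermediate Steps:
$P{\left(l,A \right)} = \left(-157 + A\right) \left(A + l\right)$
$\sqrt{P{\left(- 4 \left(10 + 3\right),-543 \right)} + 382716} = \sqrt{\left(\left(-543\right)^{2} - -85251 - 157 \left(- 4 \left(10 + 3\right)\right) - 543 \left(- 4 \left(10 + 3\right)\right)\right) + 382716} = \sqrt{\left(294849 + 85251 - 157 \left(\left(-4\right) 13\right) - 543 \left(\left(-4\right) 13\right)\right) + 382716} = \sqrt{\left(294849 + 85251 - -8164 - -28236\right) + 382716} = \sqrt{\left(294849 + 85251 + 8164 + 28236\right) + 382716} = \sqrt{416500 + 382716} = \sqrt{799216} = 4 \sqrt{49951}$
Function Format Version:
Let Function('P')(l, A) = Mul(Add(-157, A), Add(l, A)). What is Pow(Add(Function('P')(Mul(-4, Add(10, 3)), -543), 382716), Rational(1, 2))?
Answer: Mul(4, Pow(49951, Rational(1, 2))) ≈ 893.99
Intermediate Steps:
Function('P')(l, A) = Mul(Add(-157, A), Add(A, l))
Pow(Add(Function('P')(Mul(-4, Add(10, 3)), -543), 382716), Rational(1, 2)) = Pow(Add(Add(Pow(-543, 2), Mul(-157, -543), Mul(-157, Mul(-4, Add(10, 3))), Mul(-543, Mul(-4, Add(10, 3)))), 382716), Rational(1, 2)) = Pow(Add(Add(294849, 85251, Mul(-157, Mul(-4, 13)), Mul(-543, Mul(-4, 13))), 382716), Rational(1, 2)) = Pow(Add(Add(294849, 85251, Mul(-157, -52), Mul(-543, -52)), 382716), Rational(1, 2)) = Pow(Add(Add(294849, 85251, 8164, 28236), 382716), Rational(1, 2)) = Pow(Add(416500, 382716), Rational(1, 2)) = Pow(799216, Rational(1, 2)) = Mul(4, Pow(49951, Rational(1, 2)))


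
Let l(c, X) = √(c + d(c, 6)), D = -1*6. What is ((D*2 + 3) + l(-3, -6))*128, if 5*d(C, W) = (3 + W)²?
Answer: -1152 + 128*√330/5 ≈ -686.95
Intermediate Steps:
d(C, W) = (3 + W)²/5
D = -6
l(c, X) = √(81/5 + c) (l(c, X) = √(c + (3 + 6)²/5) = √(c + (⅕)*9²) = √(c + (⅕)*81) = √(c + 81/5) = √(81/5 + c))
((D*2 + 3) + l(-3, -6))*128 = ((-6*2 + 3) + √(405 + 25*(-3))/5)*128 = ((-12 + 3) + √(405 - 75)/5)*128 = (-9 + √330/5)*128 = -1152 + 128*√330/5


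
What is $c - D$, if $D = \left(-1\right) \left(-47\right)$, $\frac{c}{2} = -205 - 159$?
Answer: $-775$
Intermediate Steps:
$c = -728$ ($c = 2 \left(-205 - 159\right) = 2 \left(-364\right) = -728$)
$D = 47$
$c - D = -728 - 47 = -775$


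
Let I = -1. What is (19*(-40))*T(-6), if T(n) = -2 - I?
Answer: 760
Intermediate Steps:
T(n) = -1 (T(n) = -2 - 1*(-1) = -2 + 1 = -1)
(19*(-40))*T(-6) = (19*(-40))*(-1) = -760*(-1) = 760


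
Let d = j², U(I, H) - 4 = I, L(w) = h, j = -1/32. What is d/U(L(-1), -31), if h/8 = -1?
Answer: -1/4096 ≈ -0.00024414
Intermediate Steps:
h = -8 (h = 8*(-1) = -8)
j = -1/32 (j = -1*1/32 = -1/32 ≈ -0.031250)
L(w) = -8
U(I, H) = 4 + I
d = 1/1024 (d = (-1/32)² = 1/1024 ≈ 0.00097656)
d/U(L(-1), -31) = 1/(1024*(4 - 8)) = (1/1024)/(-4) = (1/1024)*(-¼) = -1/4096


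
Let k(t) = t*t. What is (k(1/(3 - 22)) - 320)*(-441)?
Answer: 50943879/361 ≈ 1.4112e+5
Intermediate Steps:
k(t) = t²
(k(1/(3 - 22)) - 320)*(-441) = ((1/(3 - 22))² - 320)*(-441) = ((1/(-19))² - 320)*(-441) = ((-1/19)² - 320)*(-441) = (1/361 - 320)*(-441) = -115519/361*(-441) = 50943879/361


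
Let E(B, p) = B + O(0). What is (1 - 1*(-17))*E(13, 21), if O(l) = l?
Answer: 234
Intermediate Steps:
E(B, p) = B (E(B, p) = B + 0 = B)
(1 - 1*(-17))*E(13, 21) = (1 - 1*(-17))*13 = (1 + 17)*13 = 18*13 = 234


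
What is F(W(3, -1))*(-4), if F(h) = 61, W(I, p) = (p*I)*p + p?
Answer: -244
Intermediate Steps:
W(I, p) = p + I*p² (W(I, p) = (I*p)*p + p = I*p² + p = p + I*p²)
F(W(3, -1))*(-4) = 61*(-4) = -244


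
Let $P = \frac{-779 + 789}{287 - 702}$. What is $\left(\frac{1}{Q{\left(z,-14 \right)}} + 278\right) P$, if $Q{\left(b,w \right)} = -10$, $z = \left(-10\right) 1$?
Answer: $- \frac{2779}{415} \approx -6.6964$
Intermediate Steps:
$z = -10$
$P = - \frac{2}{83}$ ($P = \frac{10}{-415} = 10 \left(- \frac{1}{415}\right) = - \frac{2}{83} \approx -0.024096$)
$\left(\frac{1}{Q{\left(z,-14 \right)}} + 278\right) P = \left(\frac{1}{-10} + 278\right) \left(- \frac{2}{83}\right) = \left(- \frac{1}{10} + 278\right) \left(- \frac{2}{83}\right) = \frac{2779}{10} \left(- \frac{2}{83}\right) = - \frac{2779}{415}$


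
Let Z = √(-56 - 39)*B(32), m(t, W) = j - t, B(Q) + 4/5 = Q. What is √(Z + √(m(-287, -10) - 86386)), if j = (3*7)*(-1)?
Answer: √10*√I*√(5*√21530 + 78*√95)/5 ≈ 17.285 + 17.285*I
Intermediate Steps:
B(Q) = -⅘ + Q
j = -21 (j = 21*(-1) = -21)
m(t, W) = -21 - t
Z = 156*I*√95/5 (Z = √(-56 - 39)*(-⅘ + 32) = √(-95)*(156/5) = (I*√95)*(156/5) = 156*I*√95/5 ≈ 304.1*I)
√(Z + √(m(-287, -10) - 86386)) = √(156*I*√95/5 + √((-21 - 1*(-287)) - 86386)) = √(156*I*√95/5 + √((-21 + 287) - 86386)) = √(156*I*√95/5 + √(266 - 86386)) = √(156*I*√95/5 + √(-86120)) = √(156*I*√95/5 + 2*I*√21530) = √(2*I*√21530 + 156*I*√95/5)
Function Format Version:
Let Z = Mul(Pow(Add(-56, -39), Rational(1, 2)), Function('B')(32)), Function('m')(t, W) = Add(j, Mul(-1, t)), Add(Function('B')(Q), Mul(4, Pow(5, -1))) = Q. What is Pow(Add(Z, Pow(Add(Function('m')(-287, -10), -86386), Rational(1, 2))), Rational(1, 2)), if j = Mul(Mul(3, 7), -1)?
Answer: Mul(Rational(1, 5), Pow(10, Rational(1, 2)), Pow(I, Rational(1, 2)), Pow(Add(Mul(5, Pow(21530, Rational(1, 2))), Mul(78, Pow(95, Rational(1, 2)))), Rational(1, 2))) ≈ Add(17.285, Mul(17.285, I))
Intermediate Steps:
Function('B')(Q) = Add(Rational(-4, 5), Q)
j = -21 (j = Mul(21, -1) = -21)
Function('m')(t, W) = Add(-21, Mul(-1, t))
Z = Mul(Rational(156, 5), I, Pow(95, Rational(1, 2))) (Z = Mul(Pow(Add(-56, -39), Rational(1, 2)), Add(Rational(-4, 5), 32)) = Mul(Pow(-95, Rational(1, 2)), Rational(156, 5)) = Mul(Mul(I, Pow(95, Rational(1, 2))), Rational(156, 5)) = Mul(Rational(156, 5), I, Pow(95, Rational(1, 2))) ≈ Mul(304.10, I))
Pow(Add(Z, Pow(Add(Function('m')(-287, -10), -86386), Rational(1, 2))), Rational(1, 2)) = Pow(Add(Mul(Rational(156, 5), I, Pow(95, Rational(1, 2))), Pow(Add(Add(-21, Mul(-1, -287)), -86386), Rational(1, 2))), Rational(1, 2)) = Pow(Add(Mul(Rational(156, 5), I, Pow(95, Rational(1, 2))), Pow(Add(Add(-21, 287), -86386), Rational(1, 2))), Rational(1, 2)) = Pow(Add(Mul(Rational(156, 5), I, Pow(95, Rational(1, 2))), Pow(Add(266, -86386), Rational(1, 2))), Rational(1, 2)) = Pow(Add(Mul(Rational(156, 5), I, Pow(95, Rational(1, 2))), Pow(-86120, Rational(1, 2))), Rational(1, 2)) = Pow(Add(Mul(Rational(156, 5), I, Pow(95, Rational(1, 2))), Mul(2, I, Pow(21530, Rational(1, 2)))), Rational(1, 2)) = Pow(Add(Mul(2, I, Pow(21530, Rational(1, 2))), Mul(Rational(156, 5), I, Pow(95, Rational(1, 2)))), Rational(1, 2))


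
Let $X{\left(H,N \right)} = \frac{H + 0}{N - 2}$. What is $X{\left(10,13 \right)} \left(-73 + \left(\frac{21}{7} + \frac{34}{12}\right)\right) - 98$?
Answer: $- \frac{5249}{33} \approx -159.06$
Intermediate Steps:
$X{\left(H,N \right)} = \frac{H}{-2 + N}$
$X{\left(10,13 \right)} \left(-73 + \left(\frac{21}{7} + \frac{34}{12}\right)\right) - 98 = \frac{10}{-2 + 13} \left(-73 + \left(\frac{21}{7} + \frac{34}{12}\right)\right) - 98 = \frac{10}{11} \left(-73 + \left(21 \cdot \frac{1}{7} + 34 \cdot \frac{1}{12}\right)\right) - 98 = 10 \cdot \frac{1}{11} \left(-73 + \left(3 + \frac{17}{6}\right)\right) - 98 = \frac{10 \left(-73 + \frac{35}{6}\right)}{11} - 98 = \frac{10}{11} \left(- \frac{403}{6}\right) - 98 = - \frac{2015}{33} - 98 = - \frac{5249}{33}$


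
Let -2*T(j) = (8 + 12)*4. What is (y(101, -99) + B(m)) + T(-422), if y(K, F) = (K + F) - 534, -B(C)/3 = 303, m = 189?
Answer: -1481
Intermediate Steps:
B(C) = -909 (B(C) = -3*303 = -909)
T(j) = -40 (T(j) = -(8 + 12)*4/2 = -10*4 = -1/2*80 = -40)
y(K, F) = -534 + F + K (y(K, F) = (F + K) - 534 = -534 + F + K)
(y(101, -99) + B(m)) + T(-422) = ((-534 - 99 + 101) - 909) - 40 = (-532 - 909) - 40 = -1441 - 40 = -1481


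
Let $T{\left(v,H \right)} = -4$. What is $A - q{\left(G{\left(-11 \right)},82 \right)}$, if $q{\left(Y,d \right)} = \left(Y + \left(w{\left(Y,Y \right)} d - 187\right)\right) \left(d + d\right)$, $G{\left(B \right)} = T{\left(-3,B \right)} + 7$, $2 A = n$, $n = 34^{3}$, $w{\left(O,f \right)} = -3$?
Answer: $90172$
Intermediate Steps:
$n = 39304$
$A = 19652$ ($A = \frac{1}{2} \cdot 39304 = 19652$)
$G{\left(B \right)} = 3$ ($G{\left(B \right)} = -4 + 7 = 3$)
$q{\left(Y,d \right)} = 2 d \left(-187 + Y - 3 d\right)$ ($q{\left(Y,d \right)} = \left(Y - \left(187 + 3 d\right)\right) \left(d + d\right) = \left(Y - \left(187 + 3 d\right)\right) 2 d = \left(-187 + Y - 3 d\right) 2 d = 2 d \left(-187 + Y - 3 d\right)$)
$A - q{\left(G{\left(-11 \right)},82 \right)} = 19652 - 2 \cdot 82 \left(-187 + 3 - 246\right) = 19652 - 2 \cdot 82 \left(-430\right) = 19652 - -70520 = 19652 + 70520 = 90172$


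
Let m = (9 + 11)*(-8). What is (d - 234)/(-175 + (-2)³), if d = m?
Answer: 394/183 ≈ 2.1530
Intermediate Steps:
m = -160 (m = 20*(-8) = -160)
d = -160
(d - 234)/(-175 + (-2)³) = (-160 - 234)/(-175 + (-2)³) = -394/(-175 - 8) = -394/(-183) = -394*(-1/183) = 394/183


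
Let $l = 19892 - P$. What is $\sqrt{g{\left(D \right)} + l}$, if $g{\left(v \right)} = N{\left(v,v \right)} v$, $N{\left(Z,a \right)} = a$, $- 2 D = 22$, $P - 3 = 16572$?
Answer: $3 \sqrt{382} \approx 58.634$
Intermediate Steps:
$P = 16575$ ($P = 3 + 16572 = 16575$)
$D = -11$ ($D = \left(- \frac{1}{2}\right) 22 = -11$)
$g{\left(v \right)} = v^{2}$ ($g{\left(v \right)} = v v = v^{2}$)
$l = 3317$ ($l = 19892 - 16575 = 3317$)
$\sqrt{g{\left(D \right)} + l} = \sqrt{\left(-11\right)^{2} + 3317} = \sqrt{121 + 3317} = \sqrt{3438} = 3 \sqrt{382}$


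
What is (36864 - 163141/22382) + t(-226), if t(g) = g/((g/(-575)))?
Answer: 812057257/22382 ≈ 36282.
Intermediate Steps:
t(g) = -575 (t(g) = g/((g*(-1/575))) = g/((-g/575)) = g*(-575/g) = -575)
(36864 - 163141/22382) + t(-226) = (36864 - 163141/22382) - 575 = 824926907/22382 - 575 = 812057257/22382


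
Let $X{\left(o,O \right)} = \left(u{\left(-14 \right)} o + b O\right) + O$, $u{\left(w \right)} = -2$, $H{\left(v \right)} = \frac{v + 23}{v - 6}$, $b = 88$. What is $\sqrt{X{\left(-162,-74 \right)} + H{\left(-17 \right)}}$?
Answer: $\frac{4 i \sqrt{207046}}{23} \approx 79.134 i$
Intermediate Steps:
$H{\left(v \right)} = \frac{23 + v}{-6 + v}$
$X{\left(o,O \right)} = - 2 o + 89 O$ ($X{\left(o,O \right)} = \left(- 2 o + 88 O\right) + O = - 2 o + 89 O$)
$\sqrt{X{\left(-162,-74 \right)} + H{\left(-17 \right)}} = \sqrt{\left(\left(-2\right) \left(-162\right) + 89 \left(-74\right)\right) + \frac{23 - 17}{-6 - 17}} = \sqrt{\left(324 - 6586\right) + \frac{1}{-23} \cdot 6} = \sqrt{-6262 - \frac{6}{23}} = \sqrt{- \frac{144032}{23}} = \frac{4 i \sqrt{207046}}{23}$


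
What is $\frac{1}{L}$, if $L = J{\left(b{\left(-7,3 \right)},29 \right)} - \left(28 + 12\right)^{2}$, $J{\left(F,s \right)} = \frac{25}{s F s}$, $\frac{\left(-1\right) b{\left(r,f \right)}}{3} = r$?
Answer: $- \frac{17661}{28257575} \approx -0.000625$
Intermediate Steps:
$b{\left(r,f \right)} = - 3 r$
$J{\left(F,s \right)} = \frac{25}{F s^{2}}$ ($J{\left(F,s \right)} = \frac{25}{F s s} = \frac{25}{F s^{2}}$)
$L = - \frac{28257575}{17661}$ ($L = \frac{25}{\left(-3\right) \left(-7\right) 841} - \left(28 + 12\right)^{2} = 25 \cdot \frac{1}{21} \cdot \frac{1}{841} - 40^{2} = 25 \cdot \frac{1}{21} \cdot \frac{1}{841} - 1600 = \frac{25}{17661} - 1600 = - \frac{28257575}{17661} \approx -1600.0$)
$\frac{1}{L} = \frac{1}{- \frac{28257575}{17661}} = - \frac{17661}{28257575}$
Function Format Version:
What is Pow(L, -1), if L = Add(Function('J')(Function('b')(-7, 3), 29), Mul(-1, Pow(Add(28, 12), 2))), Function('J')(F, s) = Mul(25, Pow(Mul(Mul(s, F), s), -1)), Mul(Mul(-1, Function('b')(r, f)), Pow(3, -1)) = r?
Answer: Rational(-17661, 28257575) ≈ -0.00062500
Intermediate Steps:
Function('b')(r, f) = Mul(-3, r)
Function('J')(F, s) = Mul(25, Pow(F, -1), Pow(s, -2)) (Function('J')(F, s) = Mul(25, Pow(Mul(Mul(F, s), s), -1)) = Mul(25, Pow(Mul(F, Pow(s, 2)), -1)) = Mul(25, Mul(Pow(F, -1), Pow(s, -2))) = Mul(25, Pow(F, -1), Pow(s, -2)))
L = Rational(-28257575, 17661) (L = Add(Mul(25, Pow(Mul(-3, -7), -1), Pow(29, -2)), Mul(-1, Pow(Add(28, 12), 2))) = Add(Mul(25, Pow(21, -1), Rational(1, 841)), Mul(-1, Pow(40, 2))) = Add(Mul(25, Rational(1, 21), Rational(1, 841)), Mul(-1, 1600)) = Add(Rational(25, 17661), -1600) = Rational(-28257575, 17661) ≈ -1600.0)
Pow(L, -1) = Pow(Rational(-28257575, 17661), -1) = Rational(-17661, 28257575)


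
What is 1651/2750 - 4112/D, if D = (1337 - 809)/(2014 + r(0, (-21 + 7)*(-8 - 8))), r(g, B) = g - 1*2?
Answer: -129266047/8250 ≈ -15669.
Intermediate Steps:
r(g, B) = -2 + g (r(g, B) = g - 2 = -2 + g)
D = 132/503 (D = (1337 - 809)/(2014 + (-2 + 0)) = 528/(2014 - 2) = 528/2012 = 528*(1/2012) = 132/503 ≈ 0.26243)
1651/2750 - 4112/D = 1651/2750 - 4112/132/503 = 1651*(1/2750) - 4112*503/132 = 1651/2750 - 517084/33 = -129266047/8250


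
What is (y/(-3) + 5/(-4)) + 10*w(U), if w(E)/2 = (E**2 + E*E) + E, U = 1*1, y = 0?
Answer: 235/4 ≈ 58.750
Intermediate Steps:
U = 1
w(E) = 2*E + 4*E**2 (w(E) = 2*((E**2 + E*E) + E) = 2*((E**2 + E**2) + E) = 2*(2*E**2 + E) = 2*(E + 2*E**2) = 2*E + 4*E**2)
(y/(-3) + 5/(-4)) + 10*w(U) = (0/(-3) + 5/(-4)) + 10*(2*1*(1 + 2*1)) = (0*(-1/3) + 5*(-1/4)) + 10*(2*1*(1 + 2)) = (0 - 5/4) + 10*(2*1*3) = -5/4 + 10*6 = -5/4 + 60 = 235/4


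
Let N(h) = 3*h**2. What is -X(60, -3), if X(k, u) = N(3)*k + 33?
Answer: -1653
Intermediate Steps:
X(k, u) = 33 + 27*k (X(k, u) = (3*3**2)*k + 33 = (3*9)*k + 33 = 27*k + 33 = 33 + 27*k)
-X(60, -3) = -(33 + 27*60) = -(33 + 1620) = -1*1653 = -1653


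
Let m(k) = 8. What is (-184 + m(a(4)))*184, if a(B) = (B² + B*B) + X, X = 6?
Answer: -32384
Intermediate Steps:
a(B) = 6 + 2*B² (a(B) = (B² + B*B) + 6 = (B² + B²) + 6 = 2*B² + 6 = 6 + 2*B²)
(-184 + m(a(4)))*184 = (-184 + 8)*184 = -176*184 = -32384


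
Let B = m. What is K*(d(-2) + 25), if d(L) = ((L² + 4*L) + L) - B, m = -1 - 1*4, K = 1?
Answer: 24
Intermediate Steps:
m = -5 (m = -1 - 4 = -5)
B = -5
d(L) = 5 + L² + 5*L (d(L) = ((L² + 4*L) + L) - 1*(-5) = (L² + 5*L) + 5 = 5 + L² + 5*L)
K*(d(-2) + 25) = 1*((5 + (-2)² + 5*(-2)) + 25) = 1*((5 + 4 - 10) + 25) = 1*(-1 + 25) = 1*24 = 24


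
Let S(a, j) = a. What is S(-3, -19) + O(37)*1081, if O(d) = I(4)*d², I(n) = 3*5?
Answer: 22198332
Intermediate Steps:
I(n) = 15
O(d) = 15*d²
S(-3, -19) + O(37)*1081 = -3 + (15*37²)*1081 = -3 + (15*1369)*1081 = -3 + 20535*1081 = -3 + 22198335 = 22198332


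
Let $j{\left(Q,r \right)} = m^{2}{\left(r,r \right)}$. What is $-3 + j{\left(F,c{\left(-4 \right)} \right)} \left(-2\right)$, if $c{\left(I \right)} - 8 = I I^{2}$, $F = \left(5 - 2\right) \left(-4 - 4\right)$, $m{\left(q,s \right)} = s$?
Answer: $-6275$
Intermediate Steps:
$F = -24$ ($F = 3 \left(-8\right) = -24$)
$c{\left(I \right)} = 8 + I^{3}$ ($c{\left(I \right)} = 8 + I I^{2} = 8 + I^{3}$)
$j{\left(Q,r \right)} = r^{2}$
$-3 + j{\left(F,c{\left(-4 \right)} \right)} \left(-2\right) = -3 + \left(8 + \left(-4\right)^{3}\right)^{2} \left(-2\right) = -3 + \left(8 - 64\right)^{2} \left(-2\right) = -3 + \left(-56\right)^{2} \left(-2\right) = -3 + 3136 \left(-2\right) = -3 - 6272 = -6275$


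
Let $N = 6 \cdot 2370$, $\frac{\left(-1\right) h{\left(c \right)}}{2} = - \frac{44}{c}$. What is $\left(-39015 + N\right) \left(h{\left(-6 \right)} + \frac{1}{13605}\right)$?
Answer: $\frac{329837967}{907} \approx 3.6366 \cdot 10^{5}$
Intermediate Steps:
$h{\left(c \right)} = \frac{88}{c}$ ($h{\left(c \right)} = - 2 \left(- \frac{44}{c}\right) = \frac{88}{c}$)
$N = 14220$
$\left(-39015 + N\right) \left(h{\left(-6 \right)} + \frac{1}{13605}\right) = \left(-39015 + 14220\right) \left(\frac{88}{-6} + \frac{1}{13605}\right) = - 24795 \left(88 \left(- \frac{1}{6}\right) + \frac{1}{13605}\right) = - 24795 \left(- \frac{44}{3} + \frac{1}{13605}\right) = \left(-24795\right) \left(- \frac{66513}{4535}\right) = \frac{329837967}{907}$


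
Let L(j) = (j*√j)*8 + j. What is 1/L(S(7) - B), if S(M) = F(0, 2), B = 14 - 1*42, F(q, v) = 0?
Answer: -1/50148 + 4*√7/12537 ≈ 0.00082420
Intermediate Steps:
B = -28 (B = 14 - 42 = -28)
S(M) = 0
L(j) = j + 8*j^(3/2) (L(j) = j^(3/2)*8 + j = 8*j^(3/2) + j = j + 8*j^(3/2))
1/L(S(7) - B) = 1/((0 - 1*(-28)) + 8*(0 - 1*(-28))^(3/2)) = 1/((0 + 28) + 8*(0 + 28)^(3/2)) = 1/(28 + 8*28^(3/2)) = 1/(28 + 8*(56*√7)) = 1/(28 + 448*√7)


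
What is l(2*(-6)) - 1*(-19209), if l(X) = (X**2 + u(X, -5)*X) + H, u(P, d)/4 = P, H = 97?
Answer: 20026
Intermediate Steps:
u(P, d) = 4*P
l(X) = 97 + 5*X**2 (l(X) = (X**2 + (4*X)*X) + 97 = (X**2 + 4*X**2) + 97 = 5*X**2 + 97 = 97 + 5*X**2)
l(2*(-6)) - 1*(-19209) = (97 + 5*(2*(-6))**2) - 1*(-19209) = (97 + 5*(-12)**2) + 19209 = (97 + 5*144) + 19209 = (97 + 720) + 19209 = 817 + 19209 = 20026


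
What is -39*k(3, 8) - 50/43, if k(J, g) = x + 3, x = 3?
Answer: -10112/43 ≈ -235.16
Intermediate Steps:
k(J, g) = 6 (k(J, g) = 3 + 3 = 6)
-39*k(3, 8) - 50/43 = -39*6 - 50/43 = -234 - 50*1/43 = -234 - 50/43 = -10112/43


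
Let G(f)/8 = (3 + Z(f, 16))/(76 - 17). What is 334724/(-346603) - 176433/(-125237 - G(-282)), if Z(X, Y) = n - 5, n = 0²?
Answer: 378238542911/853679376367 ≈ 0.44307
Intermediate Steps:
n = 0
Z(X, Y) = -5 (Z(X, Y) = 0 - 5 = -5)
G(f) = -16/59 (G(f) = 8*((3 - 5)/(76 - 17)) = 8*(-2/59) = -16/59)
334724/(-346603) - 176433/(-125237 - G(-282)) = 334724/(-346603) - 176433/(-125237 - 1*(-16/59)) = 334724*(-1/346603) - 176433/(-125237 + 16/59) = -334724/346603 - 176433/(-7388967/59) = -334724/346603 - 176433*(-59/7388967) = -334724/346603 + 3469849/2462989 = 378238542911/853679376367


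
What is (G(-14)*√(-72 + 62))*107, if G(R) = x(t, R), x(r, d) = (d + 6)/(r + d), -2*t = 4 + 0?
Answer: 107*I*√10/2 ≈ 169.18*I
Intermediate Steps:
t = -2 (t = -(4 + 0)/2 = -½*4 = -2)
x(r, d) = (6 + d)/(d + r)
G(R) = (6 + R)/(-2 + R) (G(R) = (6 + R)/(R - 2) = (6 + R)/(-2 + R))
(G(-14)*√(-72 + 62))*107 = (((6 - 14)/(-2 - 14))*√(-72 + 62))*107 = ((-8/(-16))*√(-10))*107 = ((-1/16*(-8))*(I*√10))*107 = ((I*√10)/2)*107 = (I*√10/2)*107 = 107*I*√10/2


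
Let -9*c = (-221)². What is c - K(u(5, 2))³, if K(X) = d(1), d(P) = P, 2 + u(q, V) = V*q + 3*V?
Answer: -48850/9 ≈ -5427.8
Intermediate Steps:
u(q, V) = -2 + 3*V + V*q (u(q, V) = -2 + (V*q + 3*V) = -2 + (3*V + V*q) = -2 + 3*V + V*q)
K(X) = 1
c = -48841/9 (c = -⅑*(-221)² = -⅑*48841 = -48841/9 ≈ -5426.8)
c - K(u(5, 2))³ = -48841/9 - 1*1³ = -48841/9 - 1*1 = -48841/9 - 1 = -48850/9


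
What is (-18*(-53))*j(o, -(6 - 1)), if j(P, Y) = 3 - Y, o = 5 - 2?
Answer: 7632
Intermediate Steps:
o = 3
(-18*(-53))*j(o, -(6 - 1)) = (-18*(-53))*(3 - (-1)*(6 - 1)) = 954*(3 - (-1)*5) = 954*(3 - 1*(-5)) = 954*(3 + 5) = 954*8 = 7632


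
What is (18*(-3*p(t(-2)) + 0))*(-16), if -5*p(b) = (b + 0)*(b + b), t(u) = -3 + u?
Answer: -8640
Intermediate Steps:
p(b) = -2*b²/5 (p(b) = -(b + 0)*(b + b)/5 = -b*2*b/5 = -2*b²/5)
(18*(-3*p(t(-2)) + 0))*(-16) = (18*(-(-6)*(-3 - 2)²/5 + 0))*(-16) = (18*(-(-6)*(-5)²/5 + 0))*(-16) = (18*(-(-6)*25/5 + 0))*(-16) = (18*(-3*(-10) + 0))*(-16) = (18*(30 + 0))*(-16) = (18*30)*(-16) = 540*(-16) = -8640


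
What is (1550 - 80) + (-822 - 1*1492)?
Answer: -844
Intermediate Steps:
(1550 - 80) + (-822 - 1*1492) = 1470 + (-822 - 1492) = 1470 - 2314 = -844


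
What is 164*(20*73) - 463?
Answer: 238977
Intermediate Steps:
164*(20*73) - 463 = 164*1460 - 463 = 239440 - 463 = 238977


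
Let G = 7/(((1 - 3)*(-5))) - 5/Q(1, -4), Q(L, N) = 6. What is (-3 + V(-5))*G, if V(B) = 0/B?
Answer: ⅖ ≈ 0.40000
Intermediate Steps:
V(B) = 0
G = -2/15 (G = 7/(((1 - 3)*(-5))) - 5/6 = 7/((-2*(-5))) - 5*⅙ = 7/10 - ⅚ = -2/15 ≈ -0.13333)
(-3 + V(-5))*G = (-3 + 0)*(-2/15) = -3*(-2/15) = ⅖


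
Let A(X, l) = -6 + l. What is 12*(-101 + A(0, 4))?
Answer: -1236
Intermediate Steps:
12*(-101 + A(0, 4)) = 12*(-101 + (-6 + 4)) = 12*(-101 - 2) = 12*(-103) = -1236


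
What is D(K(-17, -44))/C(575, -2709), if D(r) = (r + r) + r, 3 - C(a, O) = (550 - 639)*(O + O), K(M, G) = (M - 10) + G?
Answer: 71/160733 ≈ 0.00044173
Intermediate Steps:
K(M, G) = -10 + G + M (K(M, G) = (-10 + M) + G = -10 + G + M)
C(a, O) = 3 + 178*O (C(a, O) = 3 - (550 - 639)*(O + O) = 3 - (-89)*2*O = 3 - (-178)*O = 3 + 178*O)
D(r) = 3*r (D(r) = 2*r + r = 3*r)
D(K(-17, -44))/C(575, -2709) = (3*(-10 - 44 - 17))/(3 + 178*(-2709)) = (3*(-71))/(3 - 482202) = -213/(-482199) = -213*(-1/482199) = 71/160733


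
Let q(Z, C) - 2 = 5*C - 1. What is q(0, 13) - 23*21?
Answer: -417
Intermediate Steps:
q(Z, C) = 1 + 5*C (q(Z, C) = 2 + (5*C - 1) = 2 + (-1 + 5*C) = 1 + 5*C)
q(0, 13) - 23*21 = (1 + 5*13) - 23*21 = (1 + 65) - 483 = 66 - 483 = -417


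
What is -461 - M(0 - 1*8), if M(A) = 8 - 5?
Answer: -464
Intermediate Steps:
M(A) = 3
-461 - M(0 - 1*8) = -461 - 1*3 = -461 - 3 = -464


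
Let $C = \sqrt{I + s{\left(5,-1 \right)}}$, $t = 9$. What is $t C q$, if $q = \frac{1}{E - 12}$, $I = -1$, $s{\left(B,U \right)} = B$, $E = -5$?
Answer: $- \frac{18}{17} \approx -1.0588$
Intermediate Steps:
$q = - \frac{1}{17}$ ($q = \frac{1}{-5 - 12} = \frac{1}{-17} = - \frac{1}{17} \approx -0.058824$)
$C = 2$ ($C = \sqrt{-1 + 5} = \sqrt{4} = 2$)
$t C q = 9 \cdot 2 \left(- \frac{1}{17}\right) = 18 \left(- \frac{1}{17}\right) = - \frac{18}{17}$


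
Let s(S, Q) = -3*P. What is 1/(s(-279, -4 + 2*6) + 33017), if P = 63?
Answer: 1/32828 ≈ 3.0462e-5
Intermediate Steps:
s(S, Q) = -189 (s(S, Q) = -3*63 = -189)
1/(s(-279, -4 + 2*6) + 33017) = 1/(-189 + 33017) = 1/32828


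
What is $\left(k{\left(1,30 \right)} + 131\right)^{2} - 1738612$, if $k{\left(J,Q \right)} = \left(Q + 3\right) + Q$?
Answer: $-1700976$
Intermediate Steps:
$k{\left(J,Q \right)} = 3 + 2 Q$ ($k{\left(J,Q \right)} = \left(3 + Q\right) + Q = 3 + 2 Q$)
$\left(k{\left(1,30 \right)} + 131\right)^{2} - 1738612 = \left(\left(3 + 2 \cdot 30\right) + 131\right)^{2} - 1738612 = \left(\left(3 + 60\right) + 131\right)^{2} - 1738612 = \left(63 + 131\right)^{2} - 1738612 = 194^{2} - 1738612 = 37636 - 1738612 = -1700976$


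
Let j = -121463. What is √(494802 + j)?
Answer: √373339 ≈ 611.01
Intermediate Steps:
√(494802 + j) = √(494802 - 121463) = √373339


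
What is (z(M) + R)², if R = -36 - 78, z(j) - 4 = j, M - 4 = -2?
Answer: 11664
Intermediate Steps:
M = 2 (M = 4 - 2 = 2)
z(j) = 4 + j
R = -114
(z(M) + R)² = ((4 + 2) - 114)² = (6 - 114)² = (-108)² = 11664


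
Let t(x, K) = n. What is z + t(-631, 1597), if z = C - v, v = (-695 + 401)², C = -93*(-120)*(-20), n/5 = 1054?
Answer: -304366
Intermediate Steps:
n = 5270 (n = 5*1054 = 5270)
C = -223200 (C = 11160*(-20) = -223200)
t(x, K) = 5270
v = 86436 (v = (-294)² = 86436)
z = -309636 (z = -223200 - 1*86436 = -223200 - 86436 = -309636)
z + t(-631, 1597) = -309636 + 5270 = -304366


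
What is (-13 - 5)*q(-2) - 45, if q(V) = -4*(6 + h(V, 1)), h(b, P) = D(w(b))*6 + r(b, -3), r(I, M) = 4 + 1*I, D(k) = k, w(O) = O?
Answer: -333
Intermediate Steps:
r(I, M) = 4 + I
h(b, P) = 4 + 7*b (h(b, P) = b*6 + (4 + b) = 6*b + (4 + b) = 4 + 7*b)
q(V) = -40 - 28*V (q(V) = -4*(6 + (4 + 7*V)) = -4*(10 + 7*V) = -40 - 28*V)
(-13 - 5)*q(-2) - 45 = (-13 - 5)*(-40 - 28*(-2)) - 45 = -18*(-40 + 56) - 45 = -18*16 - 45 = -288 - 45 = -333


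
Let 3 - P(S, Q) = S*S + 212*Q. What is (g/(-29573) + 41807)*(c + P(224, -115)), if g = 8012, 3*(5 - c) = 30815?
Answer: -133747149813421/88719 ≈ -1.5075e+9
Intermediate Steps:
c = -30800/3 (c = 5 - ⅓*30815 = 5 - 30815/3 = -30800/3 ≈ -10267.)
P(S, Q) = 3 - S² - 212*Q (P(S, Q) = 3 - (S*S + 212*Q) = 3 - (S² + 212*Q) = 3 + (-S² - 212*Q) = 3 - S² - 212*Q)
(g/(-29573) + 41807)*(c + P(224, -115)) = (8012/(-29573) + 41807)*(-30800/3 + (3 - 1*224² - 212*(-115))) = (8012*(-1/29573) + 41807)*(-30800/3 + (3 - 1*50176 + 24380)) = (-8012/29573 + 41807)*(-30800/3 + (3 - 50176 + 24380)) = 1236350399*(-30800/3 - 25793)/29573 = (1236350399/29573)*(-108179/3) = -133747149813421/88719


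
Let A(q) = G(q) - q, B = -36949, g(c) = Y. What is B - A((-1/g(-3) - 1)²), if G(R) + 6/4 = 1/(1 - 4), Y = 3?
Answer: -665017/18 ≈ -36945.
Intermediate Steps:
G(R) = -11/6 (G(R) = -3/2 + 1/(1 - 4) = -3/2 + 1/(-3) = -3/2 - ⅓ = -11/6)
g(c) = 3
A(q) = -11/6 - q
B - A((-1/g(-3) - 1)²) = -36949 - (-11/6 - (-1/3 - 1)²) = -36949 - (-11/6 - (-1*⅓ - 1)²) = -36949 - (-11/6 - (-⅓ - 1)²) = -36949 - (-11/6 - (-4/3)²) = -36949 - (-11/6 - 1*16/9) = -36949 - (-11/6 - 16/9) = -36949 - 1*(-65/18) = -36949 + 65/18 = -665017/18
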